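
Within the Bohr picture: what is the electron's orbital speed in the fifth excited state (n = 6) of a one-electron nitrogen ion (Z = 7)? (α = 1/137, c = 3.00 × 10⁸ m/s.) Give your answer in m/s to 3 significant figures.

v_n = Zαc/n = 7 × 0.00730 × 3.00 × 10⁸ / 6
    = 2.55 × 10⁶ m/s

2.55 × 10⁶ m/s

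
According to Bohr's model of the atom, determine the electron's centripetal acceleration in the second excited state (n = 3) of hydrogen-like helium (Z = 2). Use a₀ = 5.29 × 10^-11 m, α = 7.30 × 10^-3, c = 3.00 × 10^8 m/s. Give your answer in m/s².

r = n²a₀/Z = 2.38 × 10^-10 m, v = Zαc/n = 1.46 × 10^6 m/s
a = v²/r = (1.46 × 10^6)² / 2.38 × 10^-10 = 8.95 × 10^21 m/s²

8.95 × 10^21 m/s²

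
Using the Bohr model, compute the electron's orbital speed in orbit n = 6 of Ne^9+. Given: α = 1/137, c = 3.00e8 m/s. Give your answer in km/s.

3650 km/s

v_n = Zαc/n = 10 × 0.00730 × 3.00e8 / 6
    = 3650 km/s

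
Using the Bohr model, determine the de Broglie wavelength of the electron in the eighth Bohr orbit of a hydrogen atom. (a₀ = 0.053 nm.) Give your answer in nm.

The Bohr quantisation condition is nλ = 2πr_n.
r_n = n²a₀/Z = 3.4 nm
λ = 2πr_n/n = 2π·3.4/8 = 2.7 nm

2.7 nm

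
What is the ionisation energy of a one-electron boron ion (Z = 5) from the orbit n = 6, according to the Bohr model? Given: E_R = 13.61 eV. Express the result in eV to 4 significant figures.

9.451 eV

E_n = −E_R·Z²/n² = −13.61 × 5²/6² eV = -9.451 eV
Ionisation energy = −E_n = 9.451 eV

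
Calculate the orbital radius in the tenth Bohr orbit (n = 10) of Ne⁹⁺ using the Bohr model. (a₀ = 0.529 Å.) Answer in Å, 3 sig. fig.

5.29 Å

r_n = n²a₀/Z = 10² × 0.529 / 10
    = 100 × 0.529 / 10 = 5.29 Å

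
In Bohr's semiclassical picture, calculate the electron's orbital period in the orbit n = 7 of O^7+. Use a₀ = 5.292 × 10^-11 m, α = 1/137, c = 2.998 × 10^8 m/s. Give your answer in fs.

0.8143 fs

r = n²a₀/Z = 7²·5.292 × 10^-11/8 = 3.241 × 10^-10 m
v = Zαc/n = 8·0.007299·2.998 × 10^8/7 = 2.501 × 10^6 m/s
T = 2πr/v = 8.143 × 10^-16 s = 0.8143 fs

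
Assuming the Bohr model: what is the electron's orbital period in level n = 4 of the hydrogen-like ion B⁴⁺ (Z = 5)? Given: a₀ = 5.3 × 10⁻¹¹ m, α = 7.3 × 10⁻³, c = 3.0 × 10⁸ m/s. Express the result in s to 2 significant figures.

r = n²a₀/Z = 4²·5.3 × 10⁻¹¹/5 = 1.7 × 10⁻¹⁰ m
v = Zαc/n = 5·0.0073·3.0 × 10⁸/4 = 2.7 × 10⁶ m/s
T = 2πr/v = 3.9 × 10⁻¹⁶ s

3.9 × 10⁻¹⁶ s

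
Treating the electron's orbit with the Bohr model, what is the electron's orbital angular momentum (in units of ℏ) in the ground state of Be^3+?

L_n = nℏ, so L/ℏ = n = 1.

1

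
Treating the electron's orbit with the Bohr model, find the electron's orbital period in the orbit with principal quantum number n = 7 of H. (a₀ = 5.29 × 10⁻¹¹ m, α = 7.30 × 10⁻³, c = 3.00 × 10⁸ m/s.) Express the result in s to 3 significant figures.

r = n²a₀/Z = 7²·5.29 × 10⁻¹¹/1 = 2.59 × 10⁻⁹ m
v = Zαc/n = 1·0.00730·3.00 × 10⁸/7 = 3.13 × 10⁵ m/s
T = 2πr/v = 5.21 × 10⁻¹⁴ s

5.21 × 10⁻¹⁴ s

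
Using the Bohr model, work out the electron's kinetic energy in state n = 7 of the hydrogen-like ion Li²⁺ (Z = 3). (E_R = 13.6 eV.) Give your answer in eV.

For a Coulomb orbit the virial theorem gives K = −E_n.
E_n = −E_R·Z²/n², so K = E_R·Z²/n² = 13.6 × 3²/7² = 2.50 eV

2.50 eV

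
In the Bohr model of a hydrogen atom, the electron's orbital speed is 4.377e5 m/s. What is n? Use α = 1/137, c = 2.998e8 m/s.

v_n = Zαc/n ⇒ n = Zαc/v = 1 × 0.007299 × 2.998e8 / 4.377e5 ≈ 5.00
n = 5

5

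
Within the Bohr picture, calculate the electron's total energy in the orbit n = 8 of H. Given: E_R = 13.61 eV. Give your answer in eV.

-0.2127 eV

E_n = −E_R·Z²/n² = −13.61 × 1²/8² = -0.2127 eV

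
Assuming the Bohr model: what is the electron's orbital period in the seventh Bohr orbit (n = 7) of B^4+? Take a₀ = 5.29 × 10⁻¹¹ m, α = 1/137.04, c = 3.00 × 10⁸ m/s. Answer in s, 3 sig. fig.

r = n²a₀/Z = 7²·5.29 × 10⁻¹¹/5 = 5.18 × 10⁻¹⁰ m
v = Zαc/n = 5·0.00730·3.00 × 10⁸/7 = 1.56 × 10⁶ m/s
T = 2πr/v = 2.08 × 10⁻¹⁵ s

2.08 × 10⁻¹⁵ s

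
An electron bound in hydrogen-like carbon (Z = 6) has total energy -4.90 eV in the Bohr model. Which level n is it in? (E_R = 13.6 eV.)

E_n = −E_R Z²/n² ⇒ n² = E_R Z²/(−E_n) = 13.6 × 6² / 4.90 ≈ 99.92
n = 10

10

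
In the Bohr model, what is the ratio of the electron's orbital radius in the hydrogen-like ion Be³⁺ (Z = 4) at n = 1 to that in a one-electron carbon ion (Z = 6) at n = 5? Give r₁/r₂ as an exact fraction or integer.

3/50

r ∝ Z^-1 · n^2
r₁/r₂ = (4/6)^-1 · (1/5)^2 = 3/50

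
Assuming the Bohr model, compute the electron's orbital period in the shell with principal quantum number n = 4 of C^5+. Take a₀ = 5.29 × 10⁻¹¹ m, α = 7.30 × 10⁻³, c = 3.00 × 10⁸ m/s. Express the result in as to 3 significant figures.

r = n²a₀/Z = 4²·5.29 × 10⁻¹¹/6 = 1.41 × 10⁻¹⁰ m
v = Zαc/n = 6·0.00730·3.00 × 10⁸/4 = 3.29 × 10⁶ m/s
T = 2πr/v = 2.70 × 10⁻¹⁶ s = 270 as

270 as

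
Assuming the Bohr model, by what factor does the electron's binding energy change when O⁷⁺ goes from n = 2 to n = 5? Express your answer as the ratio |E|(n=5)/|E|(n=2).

|E| ∝ Z^2 · n^-2; with Z fixed, |E| ∝ n^-2.
|E|(n=5)/|E|(n=2) = (5/2)^-2 = 4/25

4/25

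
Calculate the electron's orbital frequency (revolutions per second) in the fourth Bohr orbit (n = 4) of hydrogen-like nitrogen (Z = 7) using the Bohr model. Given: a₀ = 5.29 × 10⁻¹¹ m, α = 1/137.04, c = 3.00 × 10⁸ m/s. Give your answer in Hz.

5.04 × 10¹⁵ Hz

r = n²a₀/Z = 1.21 × 10⁻¹⁰ m, v = Zαc/n = 3.83 × 10⁶ m/s
f = v/(2πr) = 5.04 × 10¹⁵ Hz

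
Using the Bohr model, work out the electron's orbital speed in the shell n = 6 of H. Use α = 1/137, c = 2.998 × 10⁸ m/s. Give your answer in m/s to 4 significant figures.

3.647 × 10⁵ m/s

v_n = Zαc/n = 1 × 0.007299 × 2.998 × 10⁸ / 6
    = 3.647 × 10⁵ m/s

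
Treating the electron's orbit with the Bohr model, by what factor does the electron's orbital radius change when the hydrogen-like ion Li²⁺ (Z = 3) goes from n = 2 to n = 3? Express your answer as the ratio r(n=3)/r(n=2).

9/4

r ∝ Z^-1 · n^2; with Z fixed, r ∝ n^2.
r(n=3)/r(n=2) = (3/2)^2 = 9/4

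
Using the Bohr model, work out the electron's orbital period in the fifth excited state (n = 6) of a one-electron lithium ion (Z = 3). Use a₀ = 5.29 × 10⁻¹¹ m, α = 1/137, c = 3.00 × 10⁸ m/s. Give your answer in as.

3640 as

r = n²a₀/Z = 6²·5.29 × 10⁻¹¹/3 = 6.35 × 10⁻¹⁰ m
v = Zαc/n = 3·0.00730·3.00 × 10⁸/6 = 1.09 × 10⁶ m/s
T = 2πr/v = 3.64 × 10⁻¹⁵ s = 3640 as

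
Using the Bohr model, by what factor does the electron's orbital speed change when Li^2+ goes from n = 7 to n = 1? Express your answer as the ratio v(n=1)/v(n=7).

v ∝ Z^1 · n^-1; with Z fixed, v ∝ n^-1.
v(n=1)/v(n=7) = (1/7)^-1 = 7

7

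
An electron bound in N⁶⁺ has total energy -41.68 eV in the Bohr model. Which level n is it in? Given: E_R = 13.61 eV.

4

E_n = −E_R Z²/n² ⇒ n² = E_R Z²/(−E_n) = 13.61 × 7² / 41.68 ≈ 16.00
n = 4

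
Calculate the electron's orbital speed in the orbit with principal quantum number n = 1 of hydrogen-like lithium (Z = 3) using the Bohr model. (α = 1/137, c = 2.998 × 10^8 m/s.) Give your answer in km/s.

6565 km/s

v_n = Zαc/n = 3 × 0.007299 × 2.998 × 10^8 / 1
    = 6565 km/s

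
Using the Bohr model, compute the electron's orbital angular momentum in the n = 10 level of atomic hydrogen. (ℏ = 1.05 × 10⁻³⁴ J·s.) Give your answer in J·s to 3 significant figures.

1.05 × 10⁻³³ J·s

L_n = nℏ = 10 × 1.05 × 10⁻³⁴ = 1.05 × 10⁻³³ J·s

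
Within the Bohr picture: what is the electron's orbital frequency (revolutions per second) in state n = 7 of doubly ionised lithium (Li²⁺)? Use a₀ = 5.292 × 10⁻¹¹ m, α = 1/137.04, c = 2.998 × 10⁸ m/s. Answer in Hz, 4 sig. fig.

r = n²a₀/Z = 8.644 × 10⁻¹⁰ m, v = Zαc/n = 9.376 × 10⁵ m/s
f = v/(2πr) = 1.726 × 10¹⁴ Hz

1.726 × 10¹⁴ Hz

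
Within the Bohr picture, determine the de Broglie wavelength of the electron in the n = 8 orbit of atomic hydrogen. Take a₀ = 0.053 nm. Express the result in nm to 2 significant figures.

The Bohr quantisation condition is nλ = 2πr_n.
r_n = n²a₀/Z = 3.4 nm
λ = 2πr_n/n = 2π·3.4/8 = 2.7 nm

2.7 nm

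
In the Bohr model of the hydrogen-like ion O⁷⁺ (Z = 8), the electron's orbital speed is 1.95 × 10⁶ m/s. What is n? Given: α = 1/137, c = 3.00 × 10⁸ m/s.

v_n = Zαc/n ⇒ n = Zαc/v = 8 × 0.00730 × 3.00 × 10⁸ / 1.95 × 10⁶ ≈ 8.98
n = 9

9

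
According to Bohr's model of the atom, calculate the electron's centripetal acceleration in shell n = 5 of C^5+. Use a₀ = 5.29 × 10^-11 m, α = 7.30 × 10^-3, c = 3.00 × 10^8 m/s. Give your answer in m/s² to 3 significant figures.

r = n²a₀/Z = 2.20 × 10^-10 m, v = Zαc/n = 2.63 × 10^6 m/s
a = v²/r = (2.63 × 10^6)² / 2.20 × 10^-10 = 3.13 × 10^22 m/s²

3.13 × 10^22 m/s²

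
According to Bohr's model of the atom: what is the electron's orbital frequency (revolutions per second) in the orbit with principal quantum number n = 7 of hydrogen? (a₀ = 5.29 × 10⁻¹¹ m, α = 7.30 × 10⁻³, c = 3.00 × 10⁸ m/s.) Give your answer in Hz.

1.92 × 10¹³ Hz

r = n²a₀/Z = 2.59 × 10⁻⁹ m, v = Zαc/n = 3.13 × 10⁵ m/s
f = v/(2πr) = 1.92 × 10¹³ Hz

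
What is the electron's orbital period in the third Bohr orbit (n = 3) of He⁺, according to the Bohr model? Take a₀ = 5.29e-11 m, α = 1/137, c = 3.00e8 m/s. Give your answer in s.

1.02e-15 s

r = n²a₀/Z = 3²·5.29e-11/2 = 2.38e-10 m
v = Zαc/n = 2·0.00730·3.00e8/3 = 1.46e6 m/s
T = 2πr/v = 1.02e-15 s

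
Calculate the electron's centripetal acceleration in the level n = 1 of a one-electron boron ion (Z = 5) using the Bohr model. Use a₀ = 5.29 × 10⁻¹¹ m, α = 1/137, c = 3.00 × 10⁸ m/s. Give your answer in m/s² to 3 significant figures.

r = n²a₀/Z = 1.06 × 10⁻¹¹ m, v = Zαc/n = 1.09 × 10⁷ m/s
a = v²/r = (1.09 × 10⁷)² / 1.06 × 10⁻¹¹ = 1.13 × 10²⁵ m/s²

1.13 × 10²⁵ m/s²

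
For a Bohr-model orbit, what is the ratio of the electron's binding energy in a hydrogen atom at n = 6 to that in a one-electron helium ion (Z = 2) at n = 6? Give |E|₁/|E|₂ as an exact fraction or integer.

|E| ∝ Z^2 · n^-2
|E|₁/|E|₂ = (1/2)^2 · (6/6)^-2 = 1/4

1/4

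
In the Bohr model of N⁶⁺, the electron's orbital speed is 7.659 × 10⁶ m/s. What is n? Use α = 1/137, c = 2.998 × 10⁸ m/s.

v_n = Zαc/n ⇒ n = Zαc/v = 7 × 0.007299 × 2.998 × 10⁸ / 7.659 × 10⁶ ≈ 2.00
n = 2

2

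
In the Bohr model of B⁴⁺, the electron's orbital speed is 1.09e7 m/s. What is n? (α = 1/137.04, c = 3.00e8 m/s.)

1

v_n = Zαc/n ⇒ n = Zαc/v = 5 × 0.00730 × 3.00e8 / 1.09e7 ≈ 1.00
n = 1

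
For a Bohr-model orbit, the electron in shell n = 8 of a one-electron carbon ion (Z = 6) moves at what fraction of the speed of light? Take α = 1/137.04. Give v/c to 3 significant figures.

v_n = Zαc/n, so v/c = Zα/n = 6 × 0.00730 / 8 = 0.00547

0.00547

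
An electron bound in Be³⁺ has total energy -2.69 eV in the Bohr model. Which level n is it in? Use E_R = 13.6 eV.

9

E_n = −E_R Z²/n² ⇒ n² = E_R Z²/(−E_n) = 13.6 × 4² / 2.69 ≈ 80.89
n = 9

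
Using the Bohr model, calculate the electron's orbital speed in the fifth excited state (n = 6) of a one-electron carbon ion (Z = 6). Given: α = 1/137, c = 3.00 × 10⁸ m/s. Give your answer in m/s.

v_n = Zαc/n = 6 × 0.00730 × 3.00 × 10⁸ / 6
    = 2.19 × 10⁶ m/s

2.19 × 10⁶ m/s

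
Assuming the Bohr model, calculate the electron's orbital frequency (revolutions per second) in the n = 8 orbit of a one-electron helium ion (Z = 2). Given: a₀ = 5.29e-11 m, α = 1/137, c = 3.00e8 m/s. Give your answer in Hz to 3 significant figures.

r = n²a₀/Z = 1.69e-9 m, v = Zαc/n = 5.47e5 m/s
f = v/(2πr) = 5.15e13 Hz

5.15e13 Hz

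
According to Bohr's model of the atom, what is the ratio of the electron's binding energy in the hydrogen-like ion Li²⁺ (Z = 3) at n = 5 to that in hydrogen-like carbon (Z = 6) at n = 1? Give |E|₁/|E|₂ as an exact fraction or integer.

1/100

|E| ∝ Z^2 · n^-2
|E|₁/|E|₂ = (3/6)^2 · (5/1)^-2 = 1/100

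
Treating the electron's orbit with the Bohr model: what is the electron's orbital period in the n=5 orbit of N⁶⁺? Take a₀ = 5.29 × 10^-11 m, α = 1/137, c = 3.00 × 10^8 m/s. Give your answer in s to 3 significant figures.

r = n²a₀/Z = 5²·5.29 × 10^-11/7 = 1.89 × 10^-10 m
v = Zαc/n = 7·0.00730·3.00 × 10^8/5 = 3.07 × 10^6 m/s
T = 2πr/v = 3.87 × 10^-16 s

3.87 × 10^-16 s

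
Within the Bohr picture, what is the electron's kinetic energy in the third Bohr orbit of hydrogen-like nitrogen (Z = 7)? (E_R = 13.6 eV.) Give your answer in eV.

74.0 eV

For a Coulomb orbit the virial theorem gives K = −E_n.
E_n = −E_R·Z²/n², so K = E_R·Z²/n² = 13.6 × 7²/3² = 74.0 eV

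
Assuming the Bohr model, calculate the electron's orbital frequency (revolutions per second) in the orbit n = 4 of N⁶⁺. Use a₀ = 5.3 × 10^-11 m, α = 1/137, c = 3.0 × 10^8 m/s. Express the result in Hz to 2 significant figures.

5.0 × 10^15 Hz

r = n²a₀/Z = 1.2 × 10^-10 m, v = Zαc/n = 3.8 × 10^6 m/s
f = v/(2πr) = 5.0 × 10^15 Hz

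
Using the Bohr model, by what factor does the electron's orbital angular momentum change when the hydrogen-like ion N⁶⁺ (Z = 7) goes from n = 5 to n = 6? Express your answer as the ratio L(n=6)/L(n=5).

L = nℏ depends only on n, so L ∝ n.
L(n=6)/L(n=5) = (6/5)^1 = 6/5

6/5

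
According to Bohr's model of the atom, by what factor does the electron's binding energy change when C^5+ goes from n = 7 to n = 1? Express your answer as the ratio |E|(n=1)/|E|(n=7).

49

|E| ∝ Z^2 · n^-2; with Z fixed, |E| ∝ n^-2.
|E|(n=1)/|E|(n=7) = (1/7)^-2 = 49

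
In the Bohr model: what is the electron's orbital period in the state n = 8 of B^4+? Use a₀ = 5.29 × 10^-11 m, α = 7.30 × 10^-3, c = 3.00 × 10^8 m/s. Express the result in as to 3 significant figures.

r = n²a₀/Z = 8²·5.29 × 10^-11/5 = 6.77 × 10^-10 m
v = Zαc/n = 5·0.00730·3.00 × 10^8/8 = 1.37 × 10^6 m/s
T = 2πr/v = 3.11 × 10^-15 s = 3110 as

3110 as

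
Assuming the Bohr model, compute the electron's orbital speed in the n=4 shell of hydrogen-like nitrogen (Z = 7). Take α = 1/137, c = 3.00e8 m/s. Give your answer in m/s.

v_n = Zαc/n = 7 × 0.00730 × 3.00e8 / 4
    = 3.83e6 m/s

3.83e6 m/s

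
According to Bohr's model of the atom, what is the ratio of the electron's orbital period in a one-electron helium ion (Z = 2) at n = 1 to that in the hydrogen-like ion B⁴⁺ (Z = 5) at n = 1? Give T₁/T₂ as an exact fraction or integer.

25/4

T ∝ Z^-2 · n^3
T₁/T₂ = (2/5)^-2 · (1/1)^3 = 25/4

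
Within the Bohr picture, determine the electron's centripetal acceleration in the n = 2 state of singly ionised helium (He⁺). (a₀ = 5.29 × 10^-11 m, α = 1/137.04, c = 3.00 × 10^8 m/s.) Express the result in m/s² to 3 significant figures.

r = n²a₀/Z = 1.06 × 10^-10 m, v = Zαc/n = 2.19 × 10^6 m/s
a = v²/r = (2.19 × 10^6)² / 1.06 × 10^-10 = 4.53 × 10^22 m/s²

4.53 × 10^22 m/s²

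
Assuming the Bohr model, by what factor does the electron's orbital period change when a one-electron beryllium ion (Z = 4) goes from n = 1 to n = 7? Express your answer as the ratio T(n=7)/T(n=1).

343

T ∝ Z^-2 · n^3; with Z fixed, T ∝ n^3.
T(n=7)/T(n=1) = (7/1)^3 = 343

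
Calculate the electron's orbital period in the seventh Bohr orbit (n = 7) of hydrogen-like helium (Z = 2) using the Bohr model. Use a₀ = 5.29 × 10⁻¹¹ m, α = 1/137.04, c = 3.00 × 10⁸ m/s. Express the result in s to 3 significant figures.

1.30 × 10⁻¹⁴ s

r = n²a₀/Z = 7²·5.29 × 10⁻¹¹/2 = 1.30 × 10⁻⁹ m
v = Zαc/n = 2·0.00730·3.00 × 10⁸/7 = 6.25 × 10⁵ m/s
T = 2πr/v = 1.30 × 10⁻¹⁴ s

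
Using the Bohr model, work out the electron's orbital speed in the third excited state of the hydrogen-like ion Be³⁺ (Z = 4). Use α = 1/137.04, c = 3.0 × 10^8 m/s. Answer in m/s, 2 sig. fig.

v_n = Zαc/n = 4 × 0.0073 × 3.0 × 10^8 / 4
    = 2.2 × 10^6 m/s

2.2 × 10^6 m/s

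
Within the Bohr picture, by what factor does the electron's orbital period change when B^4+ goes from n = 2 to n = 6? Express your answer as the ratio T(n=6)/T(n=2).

27

T ∝ Z^-2 · n^3; with Z fixed, T ∝ n^3.
T(n=6)/T(n=2) = (6/2)^3 = 27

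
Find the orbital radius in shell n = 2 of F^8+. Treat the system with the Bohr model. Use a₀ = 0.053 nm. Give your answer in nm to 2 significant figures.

r_n = n²a₀/Z = 2² × 0.053 / 9
    = 4 × 0.053 / 9 = 0.024 nm

0.024 nm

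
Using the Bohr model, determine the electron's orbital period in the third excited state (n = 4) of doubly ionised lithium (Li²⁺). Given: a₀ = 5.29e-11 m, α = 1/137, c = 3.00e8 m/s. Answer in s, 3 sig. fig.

r = n²a₀/Z = 4²·5.29e-11/3 = 2.82e-10 m
v = Zαc/n = 3·0.00730·3.00e8/4 = 1.64e6 m/s
T = 2πr/v = 1.08e-15 s

1.08e-15 s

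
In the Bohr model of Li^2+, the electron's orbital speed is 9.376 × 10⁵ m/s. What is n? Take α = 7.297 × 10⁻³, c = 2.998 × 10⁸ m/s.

7

v_n = Zαc/n ⇒ n = Zαc/v = 3 × 0.007297 × 2.998 × 10⁸ / 9.376 × 10⁵ ≈ 7.00
n = 7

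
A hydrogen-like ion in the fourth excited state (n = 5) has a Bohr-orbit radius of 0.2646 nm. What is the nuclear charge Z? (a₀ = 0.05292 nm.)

r_n = n²a₀/Z ⇒ Z = n²a₀/r = 5² × 0.05292 / 0.2646 ≈ 5.00
Z = 5

5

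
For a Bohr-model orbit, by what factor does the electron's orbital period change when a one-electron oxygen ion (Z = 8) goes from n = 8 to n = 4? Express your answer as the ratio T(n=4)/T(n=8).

T ∝ Z^-2 · n^3; with Z fixed, T ∝ n^3.
T(n=4)/T(n=8) = (4/8)^3 = 1/8

1/8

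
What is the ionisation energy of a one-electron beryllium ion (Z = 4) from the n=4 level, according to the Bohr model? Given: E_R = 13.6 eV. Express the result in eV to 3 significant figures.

E_n = −E_R·Z²/n² = −13.6 × 4²/4² eV = -13.6 eV
Ionisation energy = −E_n = 13.6 eV

13.6 eV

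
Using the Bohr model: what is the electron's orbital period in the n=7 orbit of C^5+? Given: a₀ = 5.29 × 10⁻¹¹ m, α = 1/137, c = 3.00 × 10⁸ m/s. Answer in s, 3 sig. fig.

1.45 × 10⁻¹⁵ s

r = n²a₀/Z = 7²·5.29 × 10⁻¹¹/6 = 4.32 × 10⁻¹⁰ m
v = Zαc/n = 6·0.00730·3.00 × 10⁸/7 = 1.88 × 10⁶ m/s
T = 2πr/v = 1.45 × 10⁻¹⁵ s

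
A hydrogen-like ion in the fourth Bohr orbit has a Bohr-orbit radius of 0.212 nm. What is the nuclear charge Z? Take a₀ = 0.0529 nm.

4

r_n = n²a₀/Z ⇒ Z = n²a₀/r = 4² × 0.0529 / 0.212 ≈ 3.99
Z = 4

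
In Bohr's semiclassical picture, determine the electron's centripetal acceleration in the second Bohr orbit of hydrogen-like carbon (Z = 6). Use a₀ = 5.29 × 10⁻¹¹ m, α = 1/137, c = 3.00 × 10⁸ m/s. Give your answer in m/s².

1.22 × 10²⁴ m/s²

r = n²a₀/Z = 3.53 × 10⁻¹¹ m, v = Zαc/n = 6.57 × 10⁶ m/s
a = v²/r = (6.57 × 10⁶)² / 3.53 × 10⁻¹¹ = 1.22 × 10²⁴ m/s²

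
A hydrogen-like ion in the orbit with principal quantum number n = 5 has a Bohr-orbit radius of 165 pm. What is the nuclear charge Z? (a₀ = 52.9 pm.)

8

r_n = n²a₀/Z ⇒ Z = n²a₀/r = 5² × 52.9 / 165 ≈ 8.02
Z = 8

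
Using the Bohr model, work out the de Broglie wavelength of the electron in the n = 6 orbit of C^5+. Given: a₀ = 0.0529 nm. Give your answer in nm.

The Bohr quantisation condition is nλ = 2πr_n.
r_n = n²a₀/Z = 0.317 nm
λ = 2πr_n/n = 2π·0.317/6 = 0.332 nm

0.332 nm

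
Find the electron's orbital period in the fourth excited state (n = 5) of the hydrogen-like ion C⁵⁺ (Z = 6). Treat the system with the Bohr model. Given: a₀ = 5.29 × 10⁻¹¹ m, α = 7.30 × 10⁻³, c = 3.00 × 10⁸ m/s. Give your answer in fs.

r = n²a₀/Z = 5²·5.29 × 10⁻¹¹/6 = 2.20 × 10⁻¹⁰ m
v = Zαc/n = 6·0.00730·3.00 × 10⁸/5 = 2.63 × 10⁶ m/s
T = 2πr/v = 5.27 × 10⁻¹⁶ s = 0.527 fs

0.527 fs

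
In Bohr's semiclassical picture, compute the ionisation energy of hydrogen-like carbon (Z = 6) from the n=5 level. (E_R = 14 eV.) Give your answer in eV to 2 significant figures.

E_n = −E_R·Z²/n² = −14 × 6²/5² eV = -20 eV
Ionisation energy = −E_n = 20 eV

20 eV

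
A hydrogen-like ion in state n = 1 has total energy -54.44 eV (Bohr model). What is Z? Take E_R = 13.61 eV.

E_n = −E_R Z²/n² ⇒ Z² = −E_n n²/E_R = 54.44 × 1² / 13.61 ≈ 4.00
Z = 2

2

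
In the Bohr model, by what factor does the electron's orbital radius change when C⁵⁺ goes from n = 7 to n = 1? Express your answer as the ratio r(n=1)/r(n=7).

r ∝ Z^-1 · n^2; with Z fixed, r ∝ n^2.
r(n=1)/r(n=7) = (1/7)^2 = 1/49

1/49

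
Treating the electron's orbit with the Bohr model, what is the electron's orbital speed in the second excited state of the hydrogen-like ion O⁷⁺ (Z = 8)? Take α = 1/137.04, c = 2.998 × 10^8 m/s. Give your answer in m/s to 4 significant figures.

v_n = Zαc/n = 8 × 0.007297 × 2.998 × 10^8 / 3
    = 5.834 × 10^6 m/s

5.834 × 10^6 m/s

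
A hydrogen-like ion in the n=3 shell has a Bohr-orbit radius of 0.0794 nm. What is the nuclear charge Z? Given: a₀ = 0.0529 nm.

r_n = n²a₀/Z ⇒ Z = n²a₀/r = 3² × 0.0529 / 0.0794 ≈ 6.00
Z = 6

6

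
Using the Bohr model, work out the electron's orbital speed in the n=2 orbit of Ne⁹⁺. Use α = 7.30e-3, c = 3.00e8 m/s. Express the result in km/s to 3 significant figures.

v_n = Zαc/n = 10 × 0.00730 × 3.00e8 / 2
    = 1.09e4 km/s

1.09e4 km/s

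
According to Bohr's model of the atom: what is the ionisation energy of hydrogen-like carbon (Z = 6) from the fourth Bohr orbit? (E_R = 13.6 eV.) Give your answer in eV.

E_n = −E_R·Z²/n² = −13.6 × 6²/4² eV = -30.6 eV
Ionisation energy = −E_n = 30.6 eV

30.6 eV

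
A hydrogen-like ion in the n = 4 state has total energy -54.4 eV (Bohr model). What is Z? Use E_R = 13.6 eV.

E_n = −E_R Z²/n² ⇒ Z² = −E_n n²/E_R = 54.4 × 4² / 13.6 ≈ 64.00
Z = 8

8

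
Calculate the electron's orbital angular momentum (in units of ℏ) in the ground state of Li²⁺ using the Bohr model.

1

L_n = nℏ, so L/ℏ = n = 1.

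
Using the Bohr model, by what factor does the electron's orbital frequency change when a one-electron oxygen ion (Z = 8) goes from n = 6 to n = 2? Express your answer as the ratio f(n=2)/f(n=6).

f ∝ Z^2 · n^-3; with Z fixed, f ∝ n^-3.
f(n=2)/f(n=6) = (2/6)^-3 = 27

27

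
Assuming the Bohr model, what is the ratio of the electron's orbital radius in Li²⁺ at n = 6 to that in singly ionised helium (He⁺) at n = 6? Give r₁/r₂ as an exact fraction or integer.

r ∝ Z^-1 · n^2
r₁/r₂ = (3/2)^-1 · (6/6)^2 = 2/3

2/3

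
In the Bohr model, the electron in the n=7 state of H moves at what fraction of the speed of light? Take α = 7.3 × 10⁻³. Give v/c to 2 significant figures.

0.0010

v_n = Zαc/n, so v/c = Zα/n = 1 × 0.0073 / 7 = 0.0010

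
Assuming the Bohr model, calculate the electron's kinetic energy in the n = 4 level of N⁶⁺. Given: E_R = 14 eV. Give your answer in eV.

43 eV

For a Coulomb orbit the virial theorem gives K = −E_n.
E_n = −E_R·Z²/n², so K = E_R·Z²/n² = 14 × 7²/4² = 43 eV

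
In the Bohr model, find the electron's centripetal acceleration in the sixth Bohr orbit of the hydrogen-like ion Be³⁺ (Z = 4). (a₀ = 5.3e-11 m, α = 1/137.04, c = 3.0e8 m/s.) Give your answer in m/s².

4.5e21 m/s²

r = n²a₀/Z = 4.8e-10 m, v = Zαc/n = 1.5e6 m/s
a = v²/r = (1.5e6)² / 4.8e-10 = 4.5e21 m/s²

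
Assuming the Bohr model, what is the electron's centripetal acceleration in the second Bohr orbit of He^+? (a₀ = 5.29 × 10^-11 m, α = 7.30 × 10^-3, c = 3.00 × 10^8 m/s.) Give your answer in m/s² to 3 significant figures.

4.53 × 10^22 m/s²

r = n²a₀/Z = 1.06 × 10^-10 m, v = Zαc/n = 2.19 × 10^6 m/s
a = v²/r = (2.19 × 10^6)² / 1.06 × 10^-10 = 4.53 × 10^22 m/s²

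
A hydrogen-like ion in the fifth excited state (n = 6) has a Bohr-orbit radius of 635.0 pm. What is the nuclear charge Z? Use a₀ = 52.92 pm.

3

r_n = n²a₀/Z ⇒ Z = n²a₀/r = 6² × 52.92 / 635.0 ≈ 3.00
Z = 3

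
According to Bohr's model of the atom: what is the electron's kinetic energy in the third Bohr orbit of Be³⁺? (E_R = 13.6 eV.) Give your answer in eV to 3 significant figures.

24.2 eV

For a Coulomb orbit the virial theorem gives K = −E_n.
E_n = −E_R·Z²/n², so K = E_R·Z²/n² = 13.6 × 4²/3² = 24.2 eV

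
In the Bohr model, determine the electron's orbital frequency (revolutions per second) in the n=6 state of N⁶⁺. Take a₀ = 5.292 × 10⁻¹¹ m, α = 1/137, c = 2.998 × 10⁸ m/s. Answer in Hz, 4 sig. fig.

1.493 × 10¹⁵ Hz

r = n²a₀/Z = 2.722 × 10⁻¹⁰ m, v = Zαc/n = 2.553 × 10⁶ m/s
f = v/(2πr) = 1.493 × 10¹⁵ Hz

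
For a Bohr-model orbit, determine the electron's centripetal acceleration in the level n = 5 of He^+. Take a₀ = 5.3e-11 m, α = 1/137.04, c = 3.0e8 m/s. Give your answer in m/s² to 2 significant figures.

r = n²a₀/Z = 6.6e-10 m, v = Zαc/n = 8.8e5 m/s
a = v²/r = (8.8e5)² / 6.6e-10 = 1.2e21 m/s²

1.2e21 m/s²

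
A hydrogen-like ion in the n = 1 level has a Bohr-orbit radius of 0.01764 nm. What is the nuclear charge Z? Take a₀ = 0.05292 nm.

r_n = n²a₀/Z ⇒ Z = n²a₀/r = 1² × 0.05292 / 0.01764 ≈ 3.00
Z = 3

3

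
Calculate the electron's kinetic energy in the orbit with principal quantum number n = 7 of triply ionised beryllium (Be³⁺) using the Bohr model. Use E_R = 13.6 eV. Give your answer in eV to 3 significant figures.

4.44 eV

For a Coulomb orbit the virial theorem gives K = −E_n.
E_n = −E_R·Z²/n², so K = E_R·Z²/n² = 13.6 × 4²/7² = 4.44 eV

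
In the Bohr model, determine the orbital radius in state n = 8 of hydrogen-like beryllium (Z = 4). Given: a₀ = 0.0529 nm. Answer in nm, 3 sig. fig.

0.846 nm

r_n = n²a₀/Z = 8² × 0.0529 / 4
    = 64 × 0.0529 / 4 = 0.846 nm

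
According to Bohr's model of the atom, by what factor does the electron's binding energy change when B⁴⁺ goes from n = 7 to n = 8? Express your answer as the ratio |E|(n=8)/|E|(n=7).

|E| ∝ Z^2 · n^-2; with Z fixed, |E| ∝ n^-2.
|E|(n=8)/|E|(n=7) = (8/7)^-2 = 49/64

49/64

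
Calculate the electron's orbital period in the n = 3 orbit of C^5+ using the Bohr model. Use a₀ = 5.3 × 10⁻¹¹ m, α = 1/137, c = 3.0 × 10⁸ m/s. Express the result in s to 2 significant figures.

r = n²a₀/Z = 3²·5.3 × 10⁻¹¹/6 = 8.0 × 10⁻¹¹ m
v = Zαc/n = 6·0.0073·3.0 × 10⁸/3 = 4.4 × 10⁶ m/s
T = 2πr/v = 1.1 × 10⁻¹⁶ s

1.1 × 10⁻¹⁶ s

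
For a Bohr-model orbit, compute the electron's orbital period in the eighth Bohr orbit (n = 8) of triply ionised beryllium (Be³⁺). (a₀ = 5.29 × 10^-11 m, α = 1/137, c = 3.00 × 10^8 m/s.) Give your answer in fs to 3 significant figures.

r = n²a₀/Z = 8²·5.29 × 10^-11/4 = 8.46 × 10^-10 m
v = Zαc/n = 4·0.00730·3.00 × 10^8/8 = 1.09 × 10^6 m/s
T = 2πr/v = 4.86 × 10^-15 s = 4.86 fs

4.86 fs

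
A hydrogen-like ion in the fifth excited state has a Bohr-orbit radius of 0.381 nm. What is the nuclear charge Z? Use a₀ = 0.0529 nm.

5

r_n = n²a₀/Z ⇒ Z = n²a₀/r = 6² × 0.0529 / 0.381 ≈ 5.00
Z = 5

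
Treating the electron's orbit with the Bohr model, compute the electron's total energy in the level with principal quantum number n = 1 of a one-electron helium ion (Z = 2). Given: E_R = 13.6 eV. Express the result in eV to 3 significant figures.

E_n = −E_R·Z²/n² = −13.6 × 2²/1² = -54.4 eV

-54.4 eV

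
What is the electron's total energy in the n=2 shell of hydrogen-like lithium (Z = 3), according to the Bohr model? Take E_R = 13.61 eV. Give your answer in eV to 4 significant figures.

-30.62 eV

E_n = −E_R·Z²/n² = −13.61 × 3²/2² = -30.62 eV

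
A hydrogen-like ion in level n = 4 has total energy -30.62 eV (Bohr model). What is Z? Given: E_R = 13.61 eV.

6

E_n = −E_R Z²/n² ⇒ Z² = −E_n n²/E_R = 30.62 × 4² / 13.61 ≈ 36.00
Z = 6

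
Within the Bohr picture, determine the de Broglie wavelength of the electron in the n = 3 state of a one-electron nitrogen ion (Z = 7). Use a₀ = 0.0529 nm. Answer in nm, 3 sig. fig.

The Bohr quantisation condition is nλ = 2πr_n.
r_n = n²a₀/Z = 0.0680 nm
λ = 2πr_n/n = 2π·0.0680/3 = 0.142 nm

0.142 nm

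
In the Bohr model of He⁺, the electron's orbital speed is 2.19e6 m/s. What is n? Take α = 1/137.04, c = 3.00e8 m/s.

2

v_n = Zαc/n ⇒ n = Zαc/v = 2 × 0.00730 × 3.00e8 / 2.19e6 ≈ 2.00
n = 2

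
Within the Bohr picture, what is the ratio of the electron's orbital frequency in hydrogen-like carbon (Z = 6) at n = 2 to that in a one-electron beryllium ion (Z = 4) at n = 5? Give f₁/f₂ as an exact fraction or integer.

1125/32

f ∝ Z^2 · n^-3
f₁/f₂ = (6/4)^2 · (2/5)^-3 = 1125/32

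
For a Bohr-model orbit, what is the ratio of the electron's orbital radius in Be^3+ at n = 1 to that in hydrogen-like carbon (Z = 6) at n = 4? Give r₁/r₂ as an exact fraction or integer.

3/32

r ∝ Z^-1 · n^2
r₁/r₂ = (4/6)^-1 · (1/4)^2 = 3/32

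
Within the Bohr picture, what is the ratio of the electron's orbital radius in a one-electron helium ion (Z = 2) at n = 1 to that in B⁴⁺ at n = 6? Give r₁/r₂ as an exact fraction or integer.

r ∝ Z^-1 · n^2
r₁/r₂ = (2/5)^-1 · (1/6)^2 = 5/72

5/72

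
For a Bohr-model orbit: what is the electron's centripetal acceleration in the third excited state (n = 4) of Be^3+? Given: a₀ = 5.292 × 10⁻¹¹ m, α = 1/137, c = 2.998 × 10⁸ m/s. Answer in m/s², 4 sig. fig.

2.262 × 10²² m/s²

r = n²a₀/Z = 2.117 × 10⁻¹⁰ m, v = Zαc/n = 2.188 × 10⁶ m/s
a = v²/r = (2.188 × 10⁶)² / 2.117 × 10⁻¹⁰ = 2.262 × 10²² m/s²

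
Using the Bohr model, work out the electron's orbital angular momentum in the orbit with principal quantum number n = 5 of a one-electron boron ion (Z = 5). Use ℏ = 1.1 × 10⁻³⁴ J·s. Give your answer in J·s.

L_n = nℏ = 5 × 1.1 × 10⁻³⁴ = 5.5 × 10⁻³⁴ J·s

5.5 × 10⁻³⁴ J·s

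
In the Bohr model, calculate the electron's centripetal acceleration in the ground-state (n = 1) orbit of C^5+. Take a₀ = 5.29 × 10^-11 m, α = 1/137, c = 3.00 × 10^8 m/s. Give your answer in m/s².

r = n²a₀/Z = 8.82 × 10^-12 m, v = Zαc/n = 1.31 × 10^7 m/s
a = v²/r = (1.31 × 10^7)² / 8.82 × 10^-12 = 1.96 × 10^25 m/s²

1.96 × 10^25 m/s²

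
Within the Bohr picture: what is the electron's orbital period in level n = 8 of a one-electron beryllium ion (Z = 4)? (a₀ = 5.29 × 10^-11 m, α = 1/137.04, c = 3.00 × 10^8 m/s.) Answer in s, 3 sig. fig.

4.86 × 10^-15 s

r = n²a₀/Z = 8²·5.29 × 10^-11/4 = 8.46 × 10^-10 m
v = Zαc/n = 4·0.00730·3.00 × 10^8/8 = 1.09 × 10^6 m/s
T = 2πr/v = 4.86 × 10^-15 s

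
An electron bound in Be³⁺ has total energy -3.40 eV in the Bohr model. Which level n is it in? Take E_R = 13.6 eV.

8

E_n = −E_R Z²/n² ⇒ n² = E_R Z²/(−E_n) = 13.6 × 4² / 3.40 ≈ 64.00
n = 8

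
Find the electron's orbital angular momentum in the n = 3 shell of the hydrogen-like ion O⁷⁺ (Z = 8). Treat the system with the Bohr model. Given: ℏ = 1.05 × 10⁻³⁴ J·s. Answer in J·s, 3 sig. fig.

L_n = nℏ = 3 × 1.05 × 10⁻³⁴ = 3.15 × 10⁻³⁴ J·s

3.15 × 10⁻³⁴ J·s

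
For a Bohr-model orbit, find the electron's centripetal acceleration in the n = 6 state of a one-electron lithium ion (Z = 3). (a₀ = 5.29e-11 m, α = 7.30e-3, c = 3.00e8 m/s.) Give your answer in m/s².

r = n²a₀/Z = 6.35e-10 m, v = Zαc/n = 1.09e6 m/s
a = v²/r = (1.09e6)² / 6.35e-10 = 1.89e21 m/s²

1.89e21 m/s²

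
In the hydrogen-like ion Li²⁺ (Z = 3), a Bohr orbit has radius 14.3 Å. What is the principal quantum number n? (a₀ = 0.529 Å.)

9

r_n = n²a₀/Z ⇒ n² = rZ/a₀ = 14.3 × 3 / 0.529 ≈ 81.10
n = 9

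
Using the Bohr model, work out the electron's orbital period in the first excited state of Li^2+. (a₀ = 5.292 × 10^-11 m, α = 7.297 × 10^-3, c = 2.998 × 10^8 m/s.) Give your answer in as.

r = n²a₀/Z = 2²·5.292 × 10^-11/3 = 7.056 × 10^-11 m
v = Zαc/n = 3·0.007297·2.998 × 10^8/2 = 3.281 × 10^6 m/s
T = 2πr/v = 1.351 × 10^-16 s = 135.1 as

135.1 as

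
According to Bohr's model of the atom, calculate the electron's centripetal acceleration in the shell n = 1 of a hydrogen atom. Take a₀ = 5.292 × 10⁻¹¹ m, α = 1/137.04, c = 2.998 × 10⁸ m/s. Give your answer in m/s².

r = n²a₀/Z = 5.292 × 10⁻¹¹ m, v = Zαc/n = 2.188 × 10⁶ m/s
a = v²/r = (2.188 × 10⁶)² / 5.292 × 10⁻¹¹ = 9.044 × 10²² m/s²

9.044 × 10²² m/s²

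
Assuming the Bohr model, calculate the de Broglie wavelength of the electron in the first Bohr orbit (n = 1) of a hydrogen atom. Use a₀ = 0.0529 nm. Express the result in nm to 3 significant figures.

The Bohr quantisation condition is nλ = 2πr_n.
r_n = n²a₀/Z = 0.0529 nm
λ = 2πr_n/n = 2π·0.0529/1 = 0.332 nm

0.332 nm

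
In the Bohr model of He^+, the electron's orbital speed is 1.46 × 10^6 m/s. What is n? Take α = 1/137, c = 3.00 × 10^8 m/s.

3

v_n = Zαc/n ⇒ n = Zαc/v = 2 × 0.00730 × 3.00 × 10^8 / 1.46 × 10^6 ≈ 3.00
n = 3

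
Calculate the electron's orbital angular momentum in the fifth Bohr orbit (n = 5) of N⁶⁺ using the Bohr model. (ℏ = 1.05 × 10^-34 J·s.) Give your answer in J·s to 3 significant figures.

L_n = nℏ = 5 × 1.05 × 10^-34 = 5.25 × 10^-34 J·s

5.25 × 10^-34 J·s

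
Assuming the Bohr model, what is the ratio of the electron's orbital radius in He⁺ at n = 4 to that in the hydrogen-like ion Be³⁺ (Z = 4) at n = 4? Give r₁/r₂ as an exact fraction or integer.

2

r ∝ Z^-1 · n^2
r₁/r₂ = (2/4)^-1 · (4/4)^2 = 2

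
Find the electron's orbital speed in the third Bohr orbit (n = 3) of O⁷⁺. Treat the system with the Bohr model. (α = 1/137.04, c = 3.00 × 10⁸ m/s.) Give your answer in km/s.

v_n = Zαc/n = 8 × 0.00730 × 3.00 × 10⁸ / 3
    = 5840 km/s

5840 km/s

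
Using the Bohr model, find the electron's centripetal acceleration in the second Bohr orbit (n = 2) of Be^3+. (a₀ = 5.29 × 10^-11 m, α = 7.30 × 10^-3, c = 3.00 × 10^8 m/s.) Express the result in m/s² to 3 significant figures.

r = n²a₀/Z = 5.29 × 10^-11 m, v = Zαc/n = 4.38 × 10^6 m/s
a = v²/r = (4.38 × 10^6)² / 5.29 × 10^-11 = 3.63 × 10^23 m/s²

3.63 × 10^23 m/s²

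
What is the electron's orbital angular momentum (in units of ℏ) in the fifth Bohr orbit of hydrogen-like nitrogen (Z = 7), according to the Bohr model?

5

L_n = nℏ, so L/ℏ = n = 5.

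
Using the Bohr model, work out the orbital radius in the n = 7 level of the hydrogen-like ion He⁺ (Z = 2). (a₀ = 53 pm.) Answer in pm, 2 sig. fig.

r_n = n²a₀/Z = 7² × 53 / 2
    = 49 × 53 / 2 = 1300 pm

1300 pm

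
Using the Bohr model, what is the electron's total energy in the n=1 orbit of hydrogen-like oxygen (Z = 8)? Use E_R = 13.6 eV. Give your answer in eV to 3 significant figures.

E_n = −E_R·Z²/n² = −13.6 × 8²/1² = -870 eV

-870 eV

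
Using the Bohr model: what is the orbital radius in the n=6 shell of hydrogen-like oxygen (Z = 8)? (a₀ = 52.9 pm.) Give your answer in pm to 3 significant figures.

238 pm

r_n = n²a₀/Z = 6² × 52.9 / 8
    = 36 × 52.9 / 8 = 238 pm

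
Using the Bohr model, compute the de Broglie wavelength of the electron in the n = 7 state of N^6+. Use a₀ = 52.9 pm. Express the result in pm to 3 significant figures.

The Bohr quantisation condition is nλ = 2πr_n.
r_n = n²a₀/Z = 370 pm
λ = 2πr_n/n = 2π·370/7 = 332 pm

332 pm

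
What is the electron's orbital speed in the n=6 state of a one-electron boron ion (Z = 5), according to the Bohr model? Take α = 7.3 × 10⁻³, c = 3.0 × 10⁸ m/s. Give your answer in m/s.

v_n = Zαc/n = 5 × 0.0073 × 3.0 × 10⁸ / 6
    = 1.8 × 10⁶ m/s

1.8 × 10⁶ m/s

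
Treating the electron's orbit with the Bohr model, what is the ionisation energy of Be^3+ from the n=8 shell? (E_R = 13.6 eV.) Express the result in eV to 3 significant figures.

3.40 eV

E_n = −E_R·Z²/n² = −13.6 × 4²/8² eV = -3.40 eV
Ionisation energy = −E_n = 3.40 eV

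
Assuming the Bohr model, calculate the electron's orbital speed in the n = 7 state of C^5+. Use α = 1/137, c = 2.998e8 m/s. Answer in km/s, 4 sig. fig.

1876 km/s

v_n = Zαc/n = 6 × 0.007299 × 2.998e8 / 7
    = 1876 km/s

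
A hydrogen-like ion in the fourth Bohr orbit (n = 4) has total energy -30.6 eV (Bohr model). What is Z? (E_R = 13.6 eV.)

E_n = −E_R Z²/n² ⇒ Z² = −E_n n²/E_R = 30.6 × 4² / 13.6 ≈ 36.00
Z = 6

6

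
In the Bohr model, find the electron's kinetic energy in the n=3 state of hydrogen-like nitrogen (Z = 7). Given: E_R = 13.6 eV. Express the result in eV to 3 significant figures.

74.0 eV

For a Coulomb orbit the virial theorem gives K = −E_n.
E_n = −E_R·Z²/n², so K = E_R·Z²/n² = 13.6 × 7²/3² = 74.0 eV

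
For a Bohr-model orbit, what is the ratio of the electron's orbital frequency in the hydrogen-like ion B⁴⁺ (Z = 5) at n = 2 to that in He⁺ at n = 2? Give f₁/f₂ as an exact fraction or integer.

25/4

f ∝ Z^2 · n^-3
f₁/f₂ = (5/2)^2 · (2/2)^-3 = 25/4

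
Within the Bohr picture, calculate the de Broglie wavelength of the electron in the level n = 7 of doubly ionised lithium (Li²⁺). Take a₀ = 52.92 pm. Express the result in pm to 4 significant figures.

775.8 pm

The Bohr quantisation condition is nλ = 2πr_n.
r_n = n²a₀/Z = 864.4 pm
λ = 2πr_n/n = 2π·864.4/7 = 775.8 pm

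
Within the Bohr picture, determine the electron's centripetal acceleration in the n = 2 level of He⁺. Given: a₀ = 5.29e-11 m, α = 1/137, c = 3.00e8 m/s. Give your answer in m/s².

4.53e22 m/s²

r = n²a₀/Z = 1.06e-10 m, v = Zαc/n = 2.19e6 m/s
a = v²/r = (2.19e6)² / 1.06e-10 = 4.53e22 m/s²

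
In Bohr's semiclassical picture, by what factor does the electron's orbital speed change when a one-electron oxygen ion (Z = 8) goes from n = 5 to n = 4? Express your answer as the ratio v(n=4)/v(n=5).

v ∝ Z^1 · n^-1; with Z fixed, v ∝ n^-1.
v(n=4)/v(n=5) = (4/5)^-1 = 5/4

5/4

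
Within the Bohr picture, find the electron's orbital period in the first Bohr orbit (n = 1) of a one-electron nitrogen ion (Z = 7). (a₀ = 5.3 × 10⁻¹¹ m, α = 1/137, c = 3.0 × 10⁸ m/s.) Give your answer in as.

r = n²a₀/Z = 1²·5.3 × 10⁻¹¹/7 = 7.6 × 10⁻¹² m
v = Zαc/n = 7·0.0073·3.0 × 10⁸/1 = 1.5 × 10⁷ m/s
T = 2πr/v = 3.1 × 10⁻¹⁸ s = 3.1 as

3.1 as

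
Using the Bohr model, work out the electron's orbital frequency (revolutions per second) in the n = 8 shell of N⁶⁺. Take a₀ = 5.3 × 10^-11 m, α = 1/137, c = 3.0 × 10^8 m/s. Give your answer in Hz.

6.3 × 10^14 Hz

r = n²a₀/Z = 4.8 × 10^-10 m, v = Zαc/n = 1.9 × 10^6 m/s
f = v/(2πr) = 6.3 × 10^14 Hz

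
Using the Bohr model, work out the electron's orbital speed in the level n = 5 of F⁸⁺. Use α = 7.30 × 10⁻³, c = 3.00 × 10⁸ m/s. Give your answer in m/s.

v_n = Zαc/n = 9 × 0.00730 × 3.00 × 10⁸ / 5
    = 3.94 × 10⁶ m/s

3.94 × 10⁶ m/s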